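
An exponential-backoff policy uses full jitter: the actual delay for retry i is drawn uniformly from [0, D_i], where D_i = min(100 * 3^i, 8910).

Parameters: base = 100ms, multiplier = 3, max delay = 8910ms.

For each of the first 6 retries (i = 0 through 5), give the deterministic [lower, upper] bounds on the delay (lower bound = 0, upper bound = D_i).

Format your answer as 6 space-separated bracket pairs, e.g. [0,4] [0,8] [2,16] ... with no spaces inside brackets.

Computing bounds per retry:
  i=0: D_i=min(100*3^0,8910)=100, bounds=[0,100]
  i=1: D_i=min(100*3^1,8910)=300, bounds=[0,300]
  i=2: D_i=min(100*3^2,8910)=900, bounds=[0,900]
  i=3: D_i=min(100*3^3,8910)=2700, bounds=[0,2700]
  i=4: D_i=min(100*3^4,8910)=8100, bounds=[0,8100]
  i=5: D_i=min(100*3^5,8910)=8910, bounds=[0,8910]

Answer: [0,100] [0,300] [0,900] [0,2700] [0,8100] [0,8910]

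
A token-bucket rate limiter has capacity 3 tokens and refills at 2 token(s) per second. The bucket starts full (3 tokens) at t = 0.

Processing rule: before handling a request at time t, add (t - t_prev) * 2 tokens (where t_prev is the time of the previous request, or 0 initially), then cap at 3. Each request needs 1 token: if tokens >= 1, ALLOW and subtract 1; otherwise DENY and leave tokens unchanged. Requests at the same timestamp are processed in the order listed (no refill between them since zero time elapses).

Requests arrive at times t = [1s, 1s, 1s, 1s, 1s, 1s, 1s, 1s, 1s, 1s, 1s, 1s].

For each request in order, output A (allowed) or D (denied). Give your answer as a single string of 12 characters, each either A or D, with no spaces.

Answer: AAADDDDDDDDD

Derivation:
Simulating step by step:
  req#1 t=1s: ALLOW
  req#2 t=1s: ALLOW
  req#3 t=1s: ALLOW
  req#4 t=1s: DENY
  req#5 t=1s: DENY
  req#6 t=1s: DENY
  req#7 t=1s: DENY
  req#8 t=1s: DENY
  req#9 t=1s: DENY
  req#10 t=1s: DENY
  req#11 t=1s: DENY
  req#12 t=1s: DENY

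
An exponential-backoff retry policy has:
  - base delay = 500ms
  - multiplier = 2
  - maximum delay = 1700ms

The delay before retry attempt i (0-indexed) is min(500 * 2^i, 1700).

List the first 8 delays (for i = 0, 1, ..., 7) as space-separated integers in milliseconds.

Computing each delay:
  i=0: min(500*2^0, 1700) = 500
  i=1: min(500*2^1, 1700) = 1000
  i=2: min(500*2^2, 1700) = 1700
  i=3: min(500*2^3, 1700) = 1700
  i=4: min(500*2^4, 1700) = 1700
  i=5: min(500*2^5, 1700) = 1700
  i=6: min(500*2^6, 1700) = 1700
  i=7: min(500*2^7, 1700) = 1700

Answer: 500 1000 1700 1700 1700 1700 1700 1700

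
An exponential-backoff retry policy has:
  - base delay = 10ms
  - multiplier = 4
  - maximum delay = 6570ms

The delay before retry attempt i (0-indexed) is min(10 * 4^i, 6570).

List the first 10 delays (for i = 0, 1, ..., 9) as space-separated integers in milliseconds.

Answer: 10 40 160 640 2560 6570 6570 6570 6570 6570

Derivation:
Computing each delay:
  i=0: min(10*4^0, 6570) = 10
  i=1: min(10*4^1, 6570) = 40
  i=2: min(10*4^2, 6570) = 160
  i=3: min(10*4^3, 6570) = 640
  i=4: min(10*4^4, 6570) = 2560
  i=5: min(10*4^5, 6570) = 6570
  i=6: min(10*4^6, 6570) = 6570
  i=7: min(10*4^7, 6570) = 6570
  i=8: min(10*4^8, 6570) = 6570
  i=9: min(10*4^9, 6570) = 6570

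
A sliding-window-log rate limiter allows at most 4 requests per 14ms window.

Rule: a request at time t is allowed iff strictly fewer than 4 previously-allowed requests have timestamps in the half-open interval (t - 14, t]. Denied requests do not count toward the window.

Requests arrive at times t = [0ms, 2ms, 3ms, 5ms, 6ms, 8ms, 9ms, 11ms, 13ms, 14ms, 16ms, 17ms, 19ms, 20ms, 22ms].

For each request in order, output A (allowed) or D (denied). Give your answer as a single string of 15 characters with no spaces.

Tracking allowed requests in the window:
  req#1 t=0ms: ALLOW
  req#2 t=2ms: ALLOW
  req#3 t=3ms: ALLOW
  req#4 t=5ms: ALLOW
  req#5 t=6ms: DENY
  req#6 t=8ms: DENY
  req#7 t=9ms: DENY
  req#8 t=11ms: DENY
  req#9 t=13ms: DENY
  req#10 t=14ms: ALLOW
  req#11 t=16ms: ALLOW
  req#12 t=17ms: ALLOW
  req#13 t=19ms: ALLOW
  req#14 t=20ms: DENY
  req#15 t=22ms: DENY

Answer: AAAADDDDDAAAADD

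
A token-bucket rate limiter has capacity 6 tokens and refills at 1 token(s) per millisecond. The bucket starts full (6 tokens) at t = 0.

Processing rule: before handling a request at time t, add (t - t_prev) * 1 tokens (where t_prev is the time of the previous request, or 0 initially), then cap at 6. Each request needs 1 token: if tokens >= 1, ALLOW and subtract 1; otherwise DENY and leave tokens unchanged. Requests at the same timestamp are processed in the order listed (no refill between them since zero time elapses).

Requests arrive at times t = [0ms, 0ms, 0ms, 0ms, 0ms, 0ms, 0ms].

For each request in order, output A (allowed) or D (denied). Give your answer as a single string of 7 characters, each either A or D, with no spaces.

Simulating step by step:
  req#1 t=0ms: ALLOW
  req#2 t=0ms: ALLOW
  req#3 t=0ms: ALLOW
  req#4 t=0ms: ALLOW
  req#5 t=0ms: ALLOW
  req#6 t=0ms: ALLOW
  req#7 t=0ms: DENY

Answer: AAAAAAD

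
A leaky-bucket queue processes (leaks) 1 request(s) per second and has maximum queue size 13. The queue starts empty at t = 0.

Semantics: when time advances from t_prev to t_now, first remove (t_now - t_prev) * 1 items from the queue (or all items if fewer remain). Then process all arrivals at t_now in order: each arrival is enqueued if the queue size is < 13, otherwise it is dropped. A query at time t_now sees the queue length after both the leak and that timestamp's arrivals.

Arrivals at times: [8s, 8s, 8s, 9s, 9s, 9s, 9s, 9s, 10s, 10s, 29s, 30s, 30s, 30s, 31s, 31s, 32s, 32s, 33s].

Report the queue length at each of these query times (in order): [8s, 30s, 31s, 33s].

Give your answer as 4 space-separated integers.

Queue lengths at query times:
  query t=8s: backlog = 3
  query t=30s: backlog = 3
  query t=31s: backlog = 4
  query t=33s: backlog = 5

Answer: 3 3 4 5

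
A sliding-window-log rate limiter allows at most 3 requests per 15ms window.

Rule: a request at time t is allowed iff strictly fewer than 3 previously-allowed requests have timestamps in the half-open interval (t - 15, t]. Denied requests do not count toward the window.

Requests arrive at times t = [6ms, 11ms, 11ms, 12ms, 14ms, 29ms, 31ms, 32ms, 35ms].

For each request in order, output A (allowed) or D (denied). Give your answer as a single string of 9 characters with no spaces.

Answer: AAADDAAAD

Derivation:
Tracking allowed requests in the window:
  req#1 t=6ms: ALLOW
  req#2 t=11ms: ALLOW
  req#3 t=11ms: ALLOW
  req#4 t=12ms: DENY
  req#5 t=14ms: DENY
  req#6 t=29ms: ALLOW
  req#7 t=31ms: ALLOW
  req#8 t=32ms: ALLOW
  req#9 t=35ms: DENY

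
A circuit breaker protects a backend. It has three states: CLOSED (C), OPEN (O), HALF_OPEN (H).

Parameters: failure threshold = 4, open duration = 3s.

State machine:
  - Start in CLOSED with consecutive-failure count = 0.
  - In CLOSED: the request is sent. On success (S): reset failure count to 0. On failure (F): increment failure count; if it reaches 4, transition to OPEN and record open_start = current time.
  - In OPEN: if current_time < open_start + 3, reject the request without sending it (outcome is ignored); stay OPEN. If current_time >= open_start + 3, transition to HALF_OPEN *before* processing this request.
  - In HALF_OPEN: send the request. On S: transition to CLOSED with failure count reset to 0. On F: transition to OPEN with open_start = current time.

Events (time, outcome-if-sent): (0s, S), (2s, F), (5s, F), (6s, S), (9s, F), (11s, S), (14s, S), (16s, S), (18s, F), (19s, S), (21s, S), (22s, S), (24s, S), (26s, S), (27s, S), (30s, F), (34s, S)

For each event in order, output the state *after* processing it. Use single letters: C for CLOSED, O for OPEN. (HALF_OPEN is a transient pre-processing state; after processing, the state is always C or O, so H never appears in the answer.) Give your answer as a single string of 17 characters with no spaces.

Answer: CCCCCCCCCCCCCCCCC

Derivation:
State after each event:
  event#1 t=0s outcome=S: state=CLOSED
  event#2 t=2s outcome=F: state=CLOSED
  event#3 t=5s outcome=F: state=CLOSED
  event#4 t=6s outcome=S: state=CLOSED
  event#5 t=9s outcome=F: state=CLOSED
  event#6 t=11s outcome=S: state=CLOSED
  event#7 t=14s outcome=S: state=CLOSED
  event#8 t=16s outcome=S: state=CLOSED
  event#9 t=18s outcome=F: state=CLOSED
  event#10 t=19s outcome=S: state=CLOSED
  event#11 t=21s outcome=S: state=CLOSED
  event#12 t=22s outcome=S: state=CLOSED
  event#13 t=24s outcome=S: state=CLOSED
  event#14 t=26s outcome=S: state=CLOSED
  event#15 t=27s outcome=S: state=CLOSED
  event#16 t=30s outcome=F: state=CLOSED
  event#17 t=34s outcome=S: state=CLOSED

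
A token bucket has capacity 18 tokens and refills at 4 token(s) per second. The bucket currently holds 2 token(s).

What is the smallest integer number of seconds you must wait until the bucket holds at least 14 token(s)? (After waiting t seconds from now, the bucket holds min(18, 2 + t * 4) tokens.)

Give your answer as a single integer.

Answer: 3

Derivation:
Need 2 + t * 4 >= 14, so t >= 12/4.
Smallest integer t = ceil(12/4) = 3.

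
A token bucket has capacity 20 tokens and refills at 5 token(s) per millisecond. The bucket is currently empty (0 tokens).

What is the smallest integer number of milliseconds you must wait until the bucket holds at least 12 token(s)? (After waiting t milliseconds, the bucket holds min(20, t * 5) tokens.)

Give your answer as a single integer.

Answer: 3

Derivation:
Need t * 5 >= 12, so t >= 12/5.
Smallest integer t = ceil(12/5) = 3.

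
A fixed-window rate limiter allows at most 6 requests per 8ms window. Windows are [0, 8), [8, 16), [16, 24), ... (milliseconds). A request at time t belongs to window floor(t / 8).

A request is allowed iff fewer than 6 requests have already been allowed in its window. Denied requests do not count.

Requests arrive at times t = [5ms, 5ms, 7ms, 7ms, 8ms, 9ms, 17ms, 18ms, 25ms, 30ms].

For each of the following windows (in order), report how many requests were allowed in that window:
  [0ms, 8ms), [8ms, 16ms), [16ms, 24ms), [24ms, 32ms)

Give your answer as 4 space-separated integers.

Answer: 4 2 2 2

Derivation:
Processing requests:
  req#1 t=5ms (window 0): ALLOW
  req#2 t=5ms (window 0): ALLOW
  req#3 t=7ms (window 0): ALLOW
  req#4 t=7ms (window 0): ALLOW
  req#5 t=8ms (window 1): ALLOW
  req#6 t=9ms (window 1): ALLOW
  req#7 t=17ms (window 2): ALLOW
  req#8 t=18ms (window 2): ALLOW
  req#9 t=25ms (window 3): ALLOW
  req#10 t=30ms (window 3): ALLOW

Allowed counts by window: 4 2 2 2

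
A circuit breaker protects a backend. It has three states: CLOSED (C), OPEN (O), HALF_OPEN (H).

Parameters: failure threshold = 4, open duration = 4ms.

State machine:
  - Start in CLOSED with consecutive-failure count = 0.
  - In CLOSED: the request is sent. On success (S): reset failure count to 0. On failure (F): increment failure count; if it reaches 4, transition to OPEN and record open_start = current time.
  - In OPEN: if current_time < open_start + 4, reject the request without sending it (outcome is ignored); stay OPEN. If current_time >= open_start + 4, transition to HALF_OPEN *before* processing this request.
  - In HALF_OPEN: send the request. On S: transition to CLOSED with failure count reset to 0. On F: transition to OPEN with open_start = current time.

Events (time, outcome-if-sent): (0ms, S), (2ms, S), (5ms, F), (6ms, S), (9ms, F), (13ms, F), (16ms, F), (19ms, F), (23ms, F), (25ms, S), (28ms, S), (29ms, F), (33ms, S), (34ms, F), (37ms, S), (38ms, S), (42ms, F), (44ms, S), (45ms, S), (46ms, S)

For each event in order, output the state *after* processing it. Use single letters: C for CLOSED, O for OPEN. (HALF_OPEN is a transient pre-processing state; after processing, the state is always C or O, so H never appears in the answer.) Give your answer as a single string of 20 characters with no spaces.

State after each event:
  event#1 t=0ms outcome=S: state=CLOSED
  event#2 t=2ms outcome=S: state=CLOSED
  event#3 t=5ms outcome=F: state=CLOSED
  event#4 t=6ms outcome=S: state=CLOSED
  event#5 t=9ms outcome=F: state=CLOSED
  event#6 t=13ms outcome=F: state=CLOSED
  event#7 t=16ms outcome=F: state=CLOSED
  event#8 t=19ms outcome=F: state=OPEN
  event#9 t=23ms outcome=F: state=OPEN
  event#10 t=25ms outcome=S: state=OPEN
  event#11 t=28ms outcome=S: state=CLOSED
  event#12 t=29ms outcome=F: state=CLOSED
  event#13 t=33ms outcome=S: state=CLOSED
  event#14 t=34ms outcome=F: state=CLOSED
  event#15 t=37ms outcome=S: state=CLOSED
  event#16 t=38ms outcome=S: state=CLOSED
  event#17 t=42ms outcome=F: state=CLOSED
  event#18 t=44ms outcome=S: state=CLOSED
  event#19 t=45ms outcome=S: state=CLOSED
  event#20 t=46ms outcome=S: state=CLOSED

Answer: CCCCCCCOOOCCCCCCCCCC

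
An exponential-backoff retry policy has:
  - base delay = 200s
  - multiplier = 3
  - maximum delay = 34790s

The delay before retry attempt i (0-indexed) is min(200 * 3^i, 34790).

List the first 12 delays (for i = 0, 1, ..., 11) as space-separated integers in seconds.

Computing each delay:
  i=0: min(200*3^0, 34790) = 200
  i=1: min(200*3^1, 34790) = 600
  i=2: min(200*3^2, 34790) = 1800
  i=3: min(200*3^3, 34790) = 5400
  i=4: min(200*3^4, 34790) = 16200
  i=5: min(200*3^5, 34790) = 34790
  i=6: min(200*3^6, 34790) = 34790
  i=7: min(200*3^7, 34790) = 34790
  i=8: min(200*3^8, 34790) = 34790
  i=9: min(200*3^9, 34790) = 34790
  i=10: min(200*3^10, 34790) = 34790
  i=11: min(200*3^11, 34790) = 34790

Answer: 200 600 1800 5400 16200 34790 34790 34790 34790 34790 34790 34790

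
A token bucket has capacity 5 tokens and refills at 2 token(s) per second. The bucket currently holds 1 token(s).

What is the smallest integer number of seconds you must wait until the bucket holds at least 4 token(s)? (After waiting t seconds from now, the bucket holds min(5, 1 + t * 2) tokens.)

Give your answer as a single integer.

Need 1 + t * 2 >= 4, so t >= 3/2.
Smallest integer t = ceil(3/2) = 2.

Answer: 2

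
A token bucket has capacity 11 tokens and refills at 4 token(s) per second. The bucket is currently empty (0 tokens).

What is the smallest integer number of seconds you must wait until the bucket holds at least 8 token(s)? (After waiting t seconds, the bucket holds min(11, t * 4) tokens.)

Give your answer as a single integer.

Need t * 4 >= 8, so t >= 8/4.
Smallest integer t = ceil(8/4) = 2.

Answer: 2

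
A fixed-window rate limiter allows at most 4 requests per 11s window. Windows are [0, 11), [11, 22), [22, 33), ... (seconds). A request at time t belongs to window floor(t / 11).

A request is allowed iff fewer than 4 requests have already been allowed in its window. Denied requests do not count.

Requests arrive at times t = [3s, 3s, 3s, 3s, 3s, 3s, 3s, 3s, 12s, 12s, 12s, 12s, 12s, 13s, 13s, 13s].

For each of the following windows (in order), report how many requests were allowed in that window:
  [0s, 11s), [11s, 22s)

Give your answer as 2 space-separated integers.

Answer: 4 4

Derivation:
Processing requests:
  req#1 t=3s (window 0): ALLOW
  req#2 t=3s (window 0): ALLOW
  req#3 t=3s (window 0): ALLOW
  req#4 t=3s (window 0): ALLOW
  req#5 t=3s (window 0): DENY
  req#6 t=3s (window 0): DENY
  req#7 t=3s (window 0): DENY
  req#8 t=3s (window 0): DENY
  req#9 t=12s (window 1): ALLOW
  req#10 t=12s (window 1): ALLOW
  req#11 t=12s (window 1): ALLOW
  req#12 t=12s (window 1): ALLOW
  req#13 t=12s (window 1): DENY
  req#14 t=13s (window 1): DENY
  req#15 t=13s (window 1): DENY
  req#16 t=13s (window 1): DENY

Allowed counts by window: 4 4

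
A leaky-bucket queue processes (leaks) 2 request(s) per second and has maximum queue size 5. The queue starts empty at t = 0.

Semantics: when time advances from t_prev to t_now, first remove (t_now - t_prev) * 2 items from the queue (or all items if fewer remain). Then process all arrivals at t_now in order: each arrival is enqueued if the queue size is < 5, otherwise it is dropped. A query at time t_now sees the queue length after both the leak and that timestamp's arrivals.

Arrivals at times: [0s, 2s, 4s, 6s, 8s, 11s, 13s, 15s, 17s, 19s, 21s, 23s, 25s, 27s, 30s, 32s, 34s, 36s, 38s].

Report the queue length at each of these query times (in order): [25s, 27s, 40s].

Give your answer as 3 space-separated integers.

Answer: 1 1 0

Derivation:
Queue lengths at query times:
  query t=25s: backlog = 1
  query t=27s: backlog = 1
  query t=40s: backlog = 0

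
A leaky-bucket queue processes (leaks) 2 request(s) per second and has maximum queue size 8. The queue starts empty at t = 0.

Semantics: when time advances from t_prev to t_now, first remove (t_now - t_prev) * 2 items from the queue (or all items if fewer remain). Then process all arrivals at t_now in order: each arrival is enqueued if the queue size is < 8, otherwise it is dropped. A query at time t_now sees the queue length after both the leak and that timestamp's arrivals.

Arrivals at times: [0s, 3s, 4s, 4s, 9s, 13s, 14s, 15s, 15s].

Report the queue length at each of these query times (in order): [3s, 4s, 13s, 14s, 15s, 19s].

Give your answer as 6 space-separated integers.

Queue lengths at query times:
  query t=3s: backlog = 1
  query t=4s: backlog = 2
  query t=13s: backlog = 1
  query t=14s: backlog = 1
  query t=15s: backlog = 2
  query t=19s: backlog = 0

Answer: 1 2 1 1 2 0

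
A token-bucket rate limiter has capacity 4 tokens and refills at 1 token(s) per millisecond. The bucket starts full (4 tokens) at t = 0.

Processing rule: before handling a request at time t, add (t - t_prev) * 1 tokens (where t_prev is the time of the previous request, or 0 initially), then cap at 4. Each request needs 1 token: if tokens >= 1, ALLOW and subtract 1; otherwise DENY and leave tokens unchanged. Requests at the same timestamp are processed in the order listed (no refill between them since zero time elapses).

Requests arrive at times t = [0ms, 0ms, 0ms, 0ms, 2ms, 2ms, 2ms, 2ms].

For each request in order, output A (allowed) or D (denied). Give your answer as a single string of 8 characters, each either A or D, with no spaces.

Simulating step by step:
  req#1 t=0ms: ALLOW
  req#2 t=0ms: ALLOW
  req#3 t=0ms: ALLOW
  req#4 t=0ms: ALLOW
  req#5 t=2ms: ALLOW
  req#6 t=2ms: ALLOW
  req#7 t=2ms: DENY
  req#8 t=2ms: DENY

Answer: AAAAAADD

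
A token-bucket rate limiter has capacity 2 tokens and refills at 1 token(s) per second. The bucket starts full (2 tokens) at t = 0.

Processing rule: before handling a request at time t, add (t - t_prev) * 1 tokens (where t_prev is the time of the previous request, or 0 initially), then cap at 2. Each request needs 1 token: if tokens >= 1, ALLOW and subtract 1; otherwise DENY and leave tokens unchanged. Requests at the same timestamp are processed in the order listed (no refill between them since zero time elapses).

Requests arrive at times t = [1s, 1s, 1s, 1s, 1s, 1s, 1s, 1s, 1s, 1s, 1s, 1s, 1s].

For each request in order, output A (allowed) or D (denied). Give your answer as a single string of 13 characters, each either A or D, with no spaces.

Simulating step by step:
  req#1 t=1s: ALLOW
  req#2 t=1s: ALLOW
  req#3 t=1s: DENY
  req#4 t=1s: DENY
  req#5 t=1s: DENY
  req#6 t=1s: DENY
  req#7 t=1s: DENY
  req#8 t=1s: DENY
  req#9 t=1s: DENY
  req#10 t=1s: DENY
  req#11 t=1s: DENY
  req#12 t=1s: DENY
  req#13 t=1s: DENY

Answer: AADDDDDDDDDDD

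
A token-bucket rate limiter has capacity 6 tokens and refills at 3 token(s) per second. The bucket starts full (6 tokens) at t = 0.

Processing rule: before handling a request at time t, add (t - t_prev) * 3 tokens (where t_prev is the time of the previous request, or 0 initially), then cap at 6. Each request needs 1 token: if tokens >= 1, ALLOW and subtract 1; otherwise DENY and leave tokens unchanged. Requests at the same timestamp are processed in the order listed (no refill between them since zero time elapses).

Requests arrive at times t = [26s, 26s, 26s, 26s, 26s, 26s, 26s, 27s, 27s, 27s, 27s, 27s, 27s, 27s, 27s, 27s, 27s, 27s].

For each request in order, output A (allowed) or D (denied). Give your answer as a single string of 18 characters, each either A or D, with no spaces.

Answer: AAAAAADAAADDDDDDDD

Derivation:
Simulating step by step:
  req#1 t=26s: ALLOW
  req#2 t=26s: ALLOW
  req#3 t=26s: ALLOW
  req#4 t=26s: ALLOW
  req#5 t=26s: ALLOW
  req#6 t=26s: ALLOW
  req#7 t=26s: DENY
  req#8 t=27s: ALLOW
  req#9 t=27s: ALLOW
  req#10 t=27s: ALLOW
  req#11 t=27s: DENY
  req#12 t=27s: DENY
  req#13 t=27s: DENY
  req#14 t=27s: DENY
  req#15 t=27s: DENY
  req#16 t=27s: DENY
  req#17 t=27s: DENY
  req#18 t=27s: DENY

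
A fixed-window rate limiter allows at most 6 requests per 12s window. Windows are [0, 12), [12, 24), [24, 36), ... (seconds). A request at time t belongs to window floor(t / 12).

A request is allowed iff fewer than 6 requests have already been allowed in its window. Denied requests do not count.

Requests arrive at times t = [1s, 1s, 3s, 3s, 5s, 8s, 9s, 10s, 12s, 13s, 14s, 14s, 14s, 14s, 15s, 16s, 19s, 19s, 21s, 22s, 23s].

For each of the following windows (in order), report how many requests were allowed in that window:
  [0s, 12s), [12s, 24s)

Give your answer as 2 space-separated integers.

Processing requests:
  req#1 t=1s (window 0): ALLOW
  req#2 t=1s (window 0): ALLOW
  req#3 t=3s (window 0): ALLOW
  req#4 t=3s (window 0): ALLOW
  req#5 t=5s (window 0): ALLOW
  req#6 t=8s (window 0): ALLOW
  req#7 t=9s (window 0): DENY
  req#8 t=10s (window 0): DENY
  req#9 t=12s (window 1): ALLOW
  req#10 t=13s (window 1): ALLOW
  req#11 t=14s (window 1): ALLOW
  req#12 t=14s (window 1): ALLOW
  req#13 t=14s (window 1): ALLOW
  req#14 t=14s (window 1): ALLOW
  req#15 t=15s (window 1): DENY
  req#16 t=16s (window 1): DENY
  req#17 t=19s (window 1): DENY
  req#18 t=19s (window 1): DENY
  req#19 t=21s (window 1): DENY
  req#20 t=22s (window 1): DENY
  req#21 t=23s (window 1): DENY

Allowed counts by window: 6 6

Answer: 6 6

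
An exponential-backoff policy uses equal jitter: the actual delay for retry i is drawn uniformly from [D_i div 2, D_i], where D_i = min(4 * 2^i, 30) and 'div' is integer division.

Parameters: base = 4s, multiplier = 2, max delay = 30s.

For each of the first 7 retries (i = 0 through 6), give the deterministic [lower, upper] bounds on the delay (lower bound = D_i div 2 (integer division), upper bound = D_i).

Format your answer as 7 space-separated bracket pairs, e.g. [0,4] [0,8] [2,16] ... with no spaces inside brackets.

Computing bounds per retry:
  i=0: D_i=min(4*2^0,30)=4, bounds=[2,4]
  i=1: D_i=min(4*2^1,30)=8, bounds=[4,8]
  i=2: D_i=min(4*2^2,30)=16, bounds=[8,16]
  i=3: D_i=min(4*2^3,30)=30, bounds=[15,30]
  i=4: D_i=min(4*2^4,30)=30, bounds=[15,30]
  i=5: D_i=min(4*2^5,30)=30, bounds=[15,30]
  i=6: D_i=min(4*2^6,30)=30, bounds=[15,30]

Answer: [2,4] [4,8] [8,16] [15,30] [15,30] [15,30] [15,30]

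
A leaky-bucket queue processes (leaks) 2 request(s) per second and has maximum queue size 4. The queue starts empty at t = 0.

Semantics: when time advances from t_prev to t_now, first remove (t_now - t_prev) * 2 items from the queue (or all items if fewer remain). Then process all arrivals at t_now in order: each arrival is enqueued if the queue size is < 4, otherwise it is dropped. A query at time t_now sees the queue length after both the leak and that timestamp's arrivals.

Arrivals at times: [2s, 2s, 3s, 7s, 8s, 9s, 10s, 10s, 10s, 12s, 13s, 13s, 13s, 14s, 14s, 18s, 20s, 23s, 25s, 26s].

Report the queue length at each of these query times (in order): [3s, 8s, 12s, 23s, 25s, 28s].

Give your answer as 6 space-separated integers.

Answer: 1 1 1 1 1 0

Derivation:
Queue lengths at query times:
  query t=3s: backlog = 1
  query t=8s: backlog = 1
  query t=12s: backlog = 1
  query t=23s: backlog = 1
  query t=25s: backlog = 1
  query t=28s: backlog = 0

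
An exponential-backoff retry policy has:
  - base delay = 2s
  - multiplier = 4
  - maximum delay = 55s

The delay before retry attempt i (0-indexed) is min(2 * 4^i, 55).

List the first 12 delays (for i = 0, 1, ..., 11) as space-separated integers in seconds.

Computing each delay:
  i=0: min(2*4^0, 55) = 2
  i=1: min(2*4^1, 55) = 8
  i=2: min(2*4^2, 55) = 32
  i=3: min(2*4^3, 55) = 55
  i=4: min(2*4^4, 55) = 55
  i=5: min(2*4^5, 55) = 55
  i=6: min(2*4^6, 55) = 55
  i=7: min(2*4^7, 55) = 55
  i=8: min(2*4^8, 55) = 55
  i=9: min(2*4^9, 55) = 55
  i=10: min(2*4^10, 55) = 55
  i=11: min(2*4^11, 55) = 55

Answer: 2 8 32 55 55 55 55 55 55 55 55 55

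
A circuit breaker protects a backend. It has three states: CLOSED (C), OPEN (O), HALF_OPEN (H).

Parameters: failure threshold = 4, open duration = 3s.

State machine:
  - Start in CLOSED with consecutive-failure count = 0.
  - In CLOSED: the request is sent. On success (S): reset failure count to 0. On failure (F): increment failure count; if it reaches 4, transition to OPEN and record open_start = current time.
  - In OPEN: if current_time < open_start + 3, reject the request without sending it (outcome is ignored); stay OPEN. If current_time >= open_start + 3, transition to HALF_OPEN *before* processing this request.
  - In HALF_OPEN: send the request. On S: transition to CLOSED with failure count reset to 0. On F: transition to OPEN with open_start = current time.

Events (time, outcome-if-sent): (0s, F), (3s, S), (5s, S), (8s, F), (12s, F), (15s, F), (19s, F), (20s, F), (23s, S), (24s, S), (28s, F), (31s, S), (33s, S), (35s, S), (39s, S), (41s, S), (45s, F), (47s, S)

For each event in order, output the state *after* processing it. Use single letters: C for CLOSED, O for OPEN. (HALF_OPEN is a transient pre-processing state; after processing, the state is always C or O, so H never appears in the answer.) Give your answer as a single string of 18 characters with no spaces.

Answer: CCCCCCOOCCCCCCCCCC

Derivation:
State after each event:
  event#1 t=0s outcome=F: state=CLOSED
  event#2 t=3s outcome=S: state=CLOSED
  event#3 t=5s outcome=S: state=CLOSED
  event#4 t=8s outcome=F: state=CLOSED
  event#5 t=12s outcome=F: state=CLOSED
  event#6 t=15s outcome=F: state=CLOSED
  event#7 t=19s outcome=F: state=OPEN
  event#8 t=20s outcome=F: state=OPEN
  event#9 t=23s outcome=S: state=CLOSED
  event#10 t=24s outcome=S: state=CLOSED
  event#11 t=28s outcome=F: state=CLOSED
  event#12 t=31s outcome=S: state=CLOSED
  event#13 t=33s outcome=S: state=CLOSED
  event#14 t=35s outcome=S: state=CLOSED
  event#15 t=39s outcome=S: state=CLOSED
  event#16 t=41s outcome=S: state=CLOSED
  event#17 t=45s outcome=F: state=CLOSED
  event#18 t=47s outcome=S: state=CLOSED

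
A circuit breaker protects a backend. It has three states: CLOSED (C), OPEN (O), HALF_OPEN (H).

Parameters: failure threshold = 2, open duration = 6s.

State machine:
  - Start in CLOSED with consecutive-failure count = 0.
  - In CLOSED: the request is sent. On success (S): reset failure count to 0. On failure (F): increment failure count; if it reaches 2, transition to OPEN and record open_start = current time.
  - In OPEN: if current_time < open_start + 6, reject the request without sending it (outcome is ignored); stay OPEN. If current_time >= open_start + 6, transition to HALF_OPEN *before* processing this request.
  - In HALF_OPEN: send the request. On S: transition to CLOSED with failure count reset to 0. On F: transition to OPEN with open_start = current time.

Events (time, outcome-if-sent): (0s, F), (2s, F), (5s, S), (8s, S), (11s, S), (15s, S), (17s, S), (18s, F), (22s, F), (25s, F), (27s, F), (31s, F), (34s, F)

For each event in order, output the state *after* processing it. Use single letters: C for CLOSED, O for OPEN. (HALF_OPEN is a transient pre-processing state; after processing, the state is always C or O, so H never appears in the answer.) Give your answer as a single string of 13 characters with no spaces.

Answer: COOCCCCCOOOOO

Derivation:
State after each event:
  event#1 t=0s outcome=F: state=CLOSED
  event#2 t=2s outcome=F: state=OPEN
  event#3 t=5s outcome=S: state=OPEN
  event#4 t=8s outcome=S: state=CLOSED
  event#5 t=11s outcome=S: state=CLOSED
  event#6 t=15s outcome=S: state=CLOSED
  event#7 t=17s outcome=S: state=CLOSED
  event#8 t=18s outcome=F: state=CLOSED
  event#9 t=22s outcome=F: state=OPEN
  event#10 t=25s outcome=F: state=OPEN
  event#11 t=27s outcome=F: state=OPEN
  event#12 t=31s outcome=F: state=OPEN
  event#13 t=34s outcome=F: state=OPEN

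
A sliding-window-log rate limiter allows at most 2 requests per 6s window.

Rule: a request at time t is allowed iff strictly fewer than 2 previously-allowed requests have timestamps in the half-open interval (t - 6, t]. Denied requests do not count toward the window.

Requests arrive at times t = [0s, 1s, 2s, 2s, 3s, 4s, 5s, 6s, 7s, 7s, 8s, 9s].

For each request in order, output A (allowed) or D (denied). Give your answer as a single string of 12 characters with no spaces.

Tracking allowed requests in the window:
  req#1 t=0s: ALLOW
  req#2 t=1s: ALLOW
  req#3 t=2s: DENY
  req#4 t=2s: DENY
  req#5 t=3s: DENY
  req#6 t=4s: DENY
  req#7 t=5s: DENY
  req#8 t=6s: ALLOW
  req#9 t=7s: ALLOW
  req#10 t=7s: DENY
  req#11 t=8s: DENY
  req#12 t=9s: DENY

Answer: AADDDDDAADDD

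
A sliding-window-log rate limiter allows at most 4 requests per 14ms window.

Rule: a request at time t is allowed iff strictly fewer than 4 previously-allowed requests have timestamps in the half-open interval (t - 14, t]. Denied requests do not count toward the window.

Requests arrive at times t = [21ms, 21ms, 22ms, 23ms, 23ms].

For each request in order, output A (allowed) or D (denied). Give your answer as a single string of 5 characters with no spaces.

Answer: AAAAD

Derivation:
Tracking allowed requests in the window:
  req#1 t=21ms: ALLOW
  req#2 t=21ms: ALLOW
  req#3 t=22ms: ALLOW
  req#4 t=23ms: ALLOW
  req#5 t=23ms: DENY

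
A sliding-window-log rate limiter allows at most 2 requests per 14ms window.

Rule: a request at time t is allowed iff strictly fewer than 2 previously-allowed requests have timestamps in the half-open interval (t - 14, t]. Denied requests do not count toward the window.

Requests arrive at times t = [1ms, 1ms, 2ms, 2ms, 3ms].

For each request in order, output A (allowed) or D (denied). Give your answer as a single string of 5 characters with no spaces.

Tracking allowed requests in the window:
  req#1 t=1ms: ALLOW
  req#2 t=1ms: ALLOW
  req#3 t=2ms: DENY
  req#4 t=2ms: DENY
  req#5 t=3ms: DENY

Answer: AADDD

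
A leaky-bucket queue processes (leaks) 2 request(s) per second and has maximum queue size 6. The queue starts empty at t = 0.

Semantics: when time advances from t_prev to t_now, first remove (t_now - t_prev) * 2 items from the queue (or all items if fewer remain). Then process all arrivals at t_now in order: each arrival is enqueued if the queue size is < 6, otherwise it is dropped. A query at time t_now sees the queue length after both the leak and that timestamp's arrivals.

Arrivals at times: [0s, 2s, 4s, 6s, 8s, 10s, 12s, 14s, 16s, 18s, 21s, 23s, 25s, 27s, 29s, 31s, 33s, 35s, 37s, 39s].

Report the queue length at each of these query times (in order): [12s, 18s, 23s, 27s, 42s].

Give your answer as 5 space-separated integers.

Answer: 1 1 1 1 0

Derivation:
Queue lengths at query times:
  query t=12s: backlog = 1
  query t=18s: backlog = 1
  query t=23s: backlog = 1
  query t=27s: backlog = 1
  query t=42s: backlog = 0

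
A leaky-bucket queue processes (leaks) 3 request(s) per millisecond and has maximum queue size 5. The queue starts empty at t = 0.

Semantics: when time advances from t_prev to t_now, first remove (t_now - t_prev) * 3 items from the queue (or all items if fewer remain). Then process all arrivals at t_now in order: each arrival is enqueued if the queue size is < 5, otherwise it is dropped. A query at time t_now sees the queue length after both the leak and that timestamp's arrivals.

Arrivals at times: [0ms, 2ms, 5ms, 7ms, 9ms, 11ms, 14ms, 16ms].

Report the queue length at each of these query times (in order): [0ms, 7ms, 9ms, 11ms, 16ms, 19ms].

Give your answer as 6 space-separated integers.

Queue lengths at query times:
  query t=0ms: backlog = 1
  query t=7ms: backlog = 1
  query t=9ms: backlog = 1
  query t=11ms: backlog = 1
  query t=16ms: backlog = 1
  query t=19ms: backlog = 0

Answer: 1 1 1 1 1 0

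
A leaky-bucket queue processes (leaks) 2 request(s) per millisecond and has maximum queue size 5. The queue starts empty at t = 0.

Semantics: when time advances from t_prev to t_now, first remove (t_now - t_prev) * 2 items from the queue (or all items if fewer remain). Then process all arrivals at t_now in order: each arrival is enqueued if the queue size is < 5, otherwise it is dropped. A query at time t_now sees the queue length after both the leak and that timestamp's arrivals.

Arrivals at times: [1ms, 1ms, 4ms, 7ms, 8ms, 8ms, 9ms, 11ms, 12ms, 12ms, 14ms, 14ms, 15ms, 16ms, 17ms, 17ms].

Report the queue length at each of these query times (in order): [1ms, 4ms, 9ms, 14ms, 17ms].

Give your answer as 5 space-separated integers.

Answer: 2 1 1 2 2

Derivation:
Queue lengths at query times:
  query t=1ms: backlog = 2
  query t=4ms: backlog = 1
  query t=9ms: backlog = 1
  query t=14ms: backlog = 2
  query t=17ms: backlog = 2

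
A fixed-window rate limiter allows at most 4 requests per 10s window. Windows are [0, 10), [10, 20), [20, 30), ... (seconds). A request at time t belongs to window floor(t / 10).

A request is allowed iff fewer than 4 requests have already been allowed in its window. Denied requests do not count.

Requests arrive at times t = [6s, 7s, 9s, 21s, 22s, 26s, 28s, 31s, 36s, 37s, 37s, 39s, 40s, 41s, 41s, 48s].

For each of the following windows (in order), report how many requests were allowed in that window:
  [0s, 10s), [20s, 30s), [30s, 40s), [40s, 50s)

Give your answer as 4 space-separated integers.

Processing requests:
  req#1 t=6s (window 0): ALLOW
  req#2 t=7s (window 0): ALLOW
  req#3 t=9s (window 0): ALLOW
  req#4 t=21s (window 2): ALLOW
  req#5 t=22s (window 2): ALLOW
  req#6 t=26s (window 2): ALLOW
  req#7 t=28s (window 2): ALLOW
  req#8 t=31s (window 3): ALLOW
  req#9 t=36s (window 3): ALLOW
  req#10 t=37s (window 3): ALLOW
  req#11 t=37s (window 3): ALLOW
  req#12 t=39s (window 3): DENY
  req#13 t=40s (window 4): ALLOW
  req#14 t=41s (window 4): ALLOW
  req#15 t=41s (window 4): ALLOW
  req#16 t=48s (window 4): ALLOW

Allowed counts by window: 3 4 4 4

Answer: 3 4 4 4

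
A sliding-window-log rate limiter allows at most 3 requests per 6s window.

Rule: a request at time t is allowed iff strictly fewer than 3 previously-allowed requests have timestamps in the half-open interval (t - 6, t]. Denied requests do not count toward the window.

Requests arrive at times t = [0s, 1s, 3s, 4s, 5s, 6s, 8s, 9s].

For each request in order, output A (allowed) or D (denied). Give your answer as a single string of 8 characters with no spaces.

Answer: AAADDAAA

Derivation:
Tracking allowed requests in the window:
  req#1 t=0s: ALLOW
  req#2 t=1s: ALLOW
  req#3 t=3s: ALLOW
  req#4 t=4s: DENY
  req#5 t=5s: DENY
  req#6 t=6s: ALLOW
  req#7 t=8s: ALLOW
  req#8 t=9s: ALLOW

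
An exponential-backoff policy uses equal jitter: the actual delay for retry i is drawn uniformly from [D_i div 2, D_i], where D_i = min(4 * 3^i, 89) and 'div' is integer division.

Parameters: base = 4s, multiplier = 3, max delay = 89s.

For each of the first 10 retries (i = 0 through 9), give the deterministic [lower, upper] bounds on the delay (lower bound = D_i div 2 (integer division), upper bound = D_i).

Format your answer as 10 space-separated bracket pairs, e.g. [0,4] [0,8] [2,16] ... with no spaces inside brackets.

Computing bounds per retry:
  i=0: D_i=min(4*3^0,89)=4, bounds=[2,4]
  i=1: D_i=min(4*3^1,89)=12, bounds=[6,12]
  i=2: D_i=min(4*3^2,89)=36, bounds=[18,36]
  i=3: D_i=min(4*3^3,89)=89, bounds=[44,89]
  i=4: D_i=min(4*3^4,89)=89, bounds=[44,89]
  i=5: D_i=min(4*3^5,89)=89, bounds=[44,89]
  i=6: D_i=min(4*3^6,89)=89, bounds=[44,89]
  i=7: D_i=min(4*3^7,89)=89, bounds=[44,89]
  i=8: D_i=min(4*3^8,89)=89, bounds=[44,89]
  i=9: D_i=min(4*3^9,89)=89, bounds=[44,89]

Answer: [2,4] [6,12] [18,36] [44,89] [44,89] [44,89] [44,89] [44,89] [44,89] [44,89]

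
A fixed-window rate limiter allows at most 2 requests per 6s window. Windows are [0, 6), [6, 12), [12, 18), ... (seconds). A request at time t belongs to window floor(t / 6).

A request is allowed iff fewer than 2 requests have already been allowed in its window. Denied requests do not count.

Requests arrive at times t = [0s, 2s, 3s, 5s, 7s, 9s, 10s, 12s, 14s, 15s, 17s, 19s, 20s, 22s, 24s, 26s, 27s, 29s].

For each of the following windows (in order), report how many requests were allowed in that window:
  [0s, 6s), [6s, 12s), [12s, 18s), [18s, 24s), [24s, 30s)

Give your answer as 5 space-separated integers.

Processing requests:
  req#1 t=0s (window 0): ALLOW
  req#2 t=2s (window 0): ALLOW
  req#3 t=3s (window 0): DENY
  req#4 t=5s (window 0): DENY
  req#5 t=7s (window 1): ALLOW
  req#6 t=9s (window 1): ALLOW
  req#7 t=10s (window 1): DENY
  req#8 t=12s (window 2): ALLOW
  req#9 t=14s (window 2): ALLOW
  req#10 t=15s (window 2): DENY
  req#11 t=17s (window 2): DENY
  req#12 t=19s (window 3): ALLOW
  req#13 t=20s (window 3): ALLOW
  req#14 t=22s (window 3): DENY
  req#15 t=24s (window 4): ALLOW
  req#16 t=26s (window 4): ALLOW
  req#17 t=27s (window 4): DENY
  req#18 t=29s (window 4): DENY

Allowed counts by window: 2 2 2 2 2

Answer: 2 2 2 2 2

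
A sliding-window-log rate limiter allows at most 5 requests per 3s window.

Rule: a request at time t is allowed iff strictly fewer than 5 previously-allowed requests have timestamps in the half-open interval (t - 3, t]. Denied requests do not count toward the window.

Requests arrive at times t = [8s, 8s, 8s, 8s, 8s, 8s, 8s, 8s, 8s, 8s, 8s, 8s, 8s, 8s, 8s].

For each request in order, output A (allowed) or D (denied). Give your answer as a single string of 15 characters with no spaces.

Answer: AAAAADDDDDDDDDD

Derivation:
Tracking allowed requests in the window:
  req#1 t=8s: ALLOW
  req#2 t=8s: ALLOW
  req#3 t=8s: ALLOW
  req#4 t=8s: ALLOW
  req#5 t=8s: ALLOW
  req#6 t=8s: DENY
  req#7 t=8s: DENY
  req#8 t=8s: DENY
  req#9 t=8s: DENY
  req#10 t=8s: DENY
  req#11 t=8s: DENY
  req#12 t=8s: DENY
  req#13 t=8s: DENY
  req#14 t=8s: DENY
  req#15 t=8s: DENY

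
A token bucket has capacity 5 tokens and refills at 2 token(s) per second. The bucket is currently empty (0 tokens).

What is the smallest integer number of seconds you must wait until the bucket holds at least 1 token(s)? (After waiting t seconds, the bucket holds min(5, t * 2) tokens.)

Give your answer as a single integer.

Answer: 1

Derivation:
Need t * 2 >= 1, so t >= 1/2.
Smallest integer t = ceil(1/2) = 1.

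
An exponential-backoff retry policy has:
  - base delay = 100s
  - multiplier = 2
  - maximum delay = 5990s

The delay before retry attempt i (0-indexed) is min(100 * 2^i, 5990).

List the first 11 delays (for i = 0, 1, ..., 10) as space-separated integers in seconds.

Answer: 100 200 400 800 1600 3200 5990 5990 5990 5990 5990

Derivation:
Computing each delay:
  i=0: min(100*2^0, 5990) = 100
  i=1: min(100*2^1, 5990) = 200
  i=2: min(100*2^2, 5990) = 400
  i=3: min(100*2^3, 5990) = 800
  i=4: min(100*2^4, 5990) = 1600
  i=5: min(100*2^5, 5990) = 3200
  i=6: min(100*2^6, 5990) = 5990
  i=7: min(100*2^7, 5990) = 5990
  i=8: min(100*2^8, 5990) = 5990
  i=9: min(100*2^9, 5990) = 5990
  i=10: min(100*2^10, 5990) = 5990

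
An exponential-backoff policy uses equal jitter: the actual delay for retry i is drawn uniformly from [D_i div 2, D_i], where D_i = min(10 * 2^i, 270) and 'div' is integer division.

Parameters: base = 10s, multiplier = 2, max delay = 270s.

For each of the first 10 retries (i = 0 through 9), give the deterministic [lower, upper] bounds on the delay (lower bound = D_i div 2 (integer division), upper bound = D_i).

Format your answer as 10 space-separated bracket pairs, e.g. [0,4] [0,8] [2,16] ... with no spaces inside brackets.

Computing bounds per retry:
  i=0: D_i=min(10*2^0,270)=10, bounds=[5,10]
  i=1: D_i=min(10*2^1,270)=20, bounds=[10,20]
  i=2: D_i=min(10*2^2,270)=40, bounds=[20,40]
  i=3: D_i=min(10*2^3,270)=80, bounds=[40,80]
  i=4: D_i=min(10*2^4,270)=160, bounds=[80,160]
  i=5: D_i=min(10*2^5,270)=270, bounds=[135,270]
  i=6: D_i=min(10*2^6,270)=270, bounds=[135,270]
  i=7: D_i=min(10*2^7,270)=270, bounds=[135,270]
  i=8: D_i=min(10*2^8,270)=270, bounds=[135,270]
  i=9: D_i=min(10*2^9,270)=270, bounds=[135,270]

Answer: [5,10] [10,20] [20,40] [40,80] [80,160] [135,270] [135,270] [135,270] [135,270] [135,270]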